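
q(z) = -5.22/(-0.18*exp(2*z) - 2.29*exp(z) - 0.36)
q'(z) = -5.22*(0.36*exp(2*z) + 2.29*exp(z))/(-0.18*exp(2*z) - 2.29*exp(z) - 0.36)^2 = (-1.8792*exp(z) - 11.9538)*exp(z)/(0.18*exp(2*z) + 2.29*exp(z) + 0.36)^2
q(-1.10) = 4.57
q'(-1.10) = -3.21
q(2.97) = 0.05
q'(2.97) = -0.07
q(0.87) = 0.76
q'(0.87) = -0.84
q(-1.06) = 4.44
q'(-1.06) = -3.16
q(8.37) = 0.00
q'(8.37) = -0.00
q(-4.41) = 13.46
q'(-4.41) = -0.97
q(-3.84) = 12.75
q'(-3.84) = -1.54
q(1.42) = 0.40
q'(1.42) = -0.49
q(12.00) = 0.00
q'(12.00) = 0.00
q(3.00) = 0.04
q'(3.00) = -0.07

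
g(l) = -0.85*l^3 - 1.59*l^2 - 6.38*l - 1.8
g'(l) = -2.55*l^2 - 3.18*l - 6.38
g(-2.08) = 12.24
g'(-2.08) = -10.80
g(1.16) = -12.67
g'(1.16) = -13.50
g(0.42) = -4.82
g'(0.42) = -8.17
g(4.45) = -136.58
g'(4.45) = -71.03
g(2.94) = -55.90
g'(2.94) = -37.77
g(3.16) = -64.66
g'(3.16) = -41.89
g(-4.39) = 67.48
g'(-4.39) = -41.56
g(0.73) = -7.64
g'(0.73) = -10.06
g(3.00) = -58.20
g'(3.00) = -38.87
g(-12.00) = 1314.60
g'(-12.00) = -335.42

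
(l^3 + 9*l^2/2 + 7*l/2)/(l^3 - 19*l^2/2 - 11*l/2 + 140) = l*(l + 1)/(l^2 - 13*l + 40)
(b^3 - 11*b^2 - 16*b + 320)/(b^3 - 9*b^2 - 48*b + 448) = (b + 5)/(b + 7)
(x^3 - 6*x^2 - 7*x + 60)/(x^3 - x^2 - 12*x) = (x - 5)/x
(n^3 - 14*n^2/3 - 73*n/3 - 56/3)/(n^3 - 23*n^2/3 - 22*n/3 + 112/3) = (n + 1)/(n - 2)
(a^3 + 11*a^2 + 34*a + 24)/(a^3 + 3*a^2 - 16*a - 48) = (a^2 + 7*a + 6)/(a^2 - a - 12)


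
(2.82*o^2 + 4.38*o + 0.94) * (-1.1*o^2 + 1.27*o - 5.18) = -3.102*o^4 - 1.2366*o^3 - 10.079*o^2 - 21.4946*o - 4.8692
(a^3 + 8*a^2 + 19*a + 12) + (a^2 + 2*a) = a^3 + 9*a^2 + 21*a + 12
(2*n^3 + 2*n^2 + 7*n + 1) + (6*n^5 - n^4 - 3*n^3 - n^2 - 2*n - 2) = 6*n^5 - n^4 - n^3 + n^2 + 5*n - 1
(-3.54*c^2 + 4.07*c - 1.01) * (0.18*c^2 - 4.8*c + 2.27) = -0.6372*c^4 + 17.7246*c^3 - 27.7536*c^2 + 14.0869*c - 2.2927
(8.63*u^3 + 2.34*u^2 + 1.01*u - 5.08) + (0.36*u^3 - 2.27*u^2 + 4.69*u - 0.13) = 8.99*u^3 + 0.0699999999999998*u^2 + 5.7*u - 5.21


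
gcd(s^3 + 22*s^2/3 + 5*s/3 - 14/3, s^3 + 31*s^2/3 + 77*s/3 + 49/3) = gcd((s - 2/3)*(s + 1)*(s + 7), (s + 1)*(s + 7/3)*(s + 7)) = s^2 + 8*s + 7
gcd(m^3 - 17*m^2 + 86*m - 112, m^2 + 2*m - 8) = m - 2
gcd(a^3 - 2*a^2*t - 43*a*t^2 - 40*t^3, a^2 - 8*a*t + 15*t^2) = 1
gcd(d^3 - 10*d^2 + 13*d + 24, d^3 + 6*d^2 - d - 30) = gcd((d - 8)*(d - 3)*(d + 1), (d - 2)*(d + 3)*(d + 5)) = 1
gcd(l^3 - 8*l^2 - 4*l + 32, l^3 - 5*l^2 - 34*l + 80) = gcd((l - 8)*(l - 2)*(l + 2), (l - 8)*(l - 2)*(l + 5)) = l^2 - 10*l + 16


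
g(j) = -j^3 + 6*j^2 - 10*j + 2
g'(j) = -3*j^2 + 12*j - 10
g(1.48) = -2.90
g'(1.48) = 1.19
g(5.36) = -33.21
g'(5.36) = -31.87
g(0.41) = -1.16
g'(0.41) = -5.58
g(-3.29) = 135.46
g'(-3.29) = -81.95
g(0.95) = -2.94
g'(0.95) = -1.31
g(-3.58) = 160.58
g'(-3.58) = -91.41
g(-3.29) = 135.46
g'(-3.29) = -81.95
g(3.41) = -1.98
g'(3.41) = -3.96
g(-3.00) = 113.00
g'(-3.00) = -73.00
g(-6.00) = 494.00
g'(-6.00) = -190.00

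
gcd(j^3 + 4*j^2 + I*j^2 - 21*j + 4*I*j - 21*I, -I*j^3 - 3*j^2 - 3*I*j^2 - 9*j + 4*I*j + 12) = 1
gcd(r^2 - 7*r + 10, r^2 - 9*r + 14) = r - 2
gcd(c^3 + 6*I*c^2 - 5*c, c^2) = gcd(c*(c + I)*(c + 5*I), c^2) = c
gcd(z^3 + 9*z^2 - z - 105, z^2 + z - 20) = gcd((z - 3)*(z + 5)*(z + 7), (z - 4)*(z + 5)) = z + 5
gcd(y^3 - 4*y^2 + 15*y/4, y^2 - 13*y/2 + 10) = y - 5/2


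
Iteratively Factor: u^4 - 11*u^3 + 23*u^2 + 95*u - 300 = (u - 5)*(u^3 - 6*u^2 - 7*u + 60) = (u - 5)*(u + 3)*(u^2 - 9*u + 20) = (u - 5)^2*(u + 3)*(u - 4)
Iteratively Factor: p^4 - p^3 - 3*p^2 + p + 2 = (p - 1)*(p^3 - 3*p - 2) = (p - 1)*(p + 1)*(p^2 - p - 2) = (p - 2)*(p - 1)*(p + 1)*(p + 1)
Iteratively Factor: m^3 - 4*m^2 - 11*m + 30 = (m - 2)*(m^2 - 2*m - 15) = (m - 2)*(m + 3)*(m - 5)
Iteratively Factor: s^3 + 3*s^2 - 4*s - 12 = (s + 2)*(s^2 + s - 6) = (s - 2)*(s + 2)*(s + 3)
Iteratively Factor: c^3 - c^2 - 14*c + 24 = (c - 3)*(c^2 + 2*c - 8) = (c - 3)*(c + 4)*(c - 2)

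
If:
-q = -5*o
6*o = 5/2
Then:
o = 5/12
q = 25/12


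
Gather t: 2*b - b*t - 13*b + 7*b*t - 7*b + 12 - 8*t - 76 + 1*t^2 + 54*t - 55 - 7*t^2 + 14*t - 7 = -18*b - 6*t^2 + t*(6*b + 60) - 126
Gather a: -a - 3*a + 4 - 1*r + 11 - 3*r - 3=-4*a - 4*r + 12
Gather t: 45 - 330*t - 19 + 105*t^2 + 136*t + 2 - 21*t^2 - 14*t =84*t^2 - 208*t + 28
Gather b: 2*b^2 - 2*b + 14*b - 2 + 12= 2*b^2 + 12*b + 10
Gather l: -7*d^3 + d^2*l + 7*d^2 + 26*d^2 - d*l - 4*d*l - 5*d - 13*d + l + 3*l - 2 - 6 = -7*d^3 + 33*d^2 - 18*d + l*(d^2 - 5*d + 4) - 8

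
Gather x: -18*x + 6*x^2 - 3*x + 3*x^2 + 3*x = 9*x^2 - 18*x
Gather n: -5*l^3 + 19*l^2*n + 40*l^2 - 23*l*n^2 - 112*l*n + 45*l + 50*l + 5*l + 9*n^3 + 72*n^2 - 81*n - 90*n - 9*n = -5*l^3 + 40*l^2 + 100*l + 9*n^3 + n^2*(72 - 23*l) + n*(19*l^2 - 112*l - 180)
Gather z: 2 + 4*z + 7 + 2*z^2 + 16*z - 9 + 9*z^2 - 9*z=11*z^2 + 11*z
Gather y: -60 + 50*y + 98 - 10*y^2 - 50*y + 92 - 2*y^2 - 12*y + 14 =-12*y^2 - 12*y + 144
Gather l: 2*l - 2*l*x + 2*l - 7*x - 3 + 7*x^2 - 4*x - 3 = l*(4 - 2*x) + 7*x^2 - 11*x - 6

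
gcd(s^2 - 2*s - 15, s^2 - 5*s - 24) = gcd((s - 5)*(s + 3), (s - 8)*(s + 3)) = s + 3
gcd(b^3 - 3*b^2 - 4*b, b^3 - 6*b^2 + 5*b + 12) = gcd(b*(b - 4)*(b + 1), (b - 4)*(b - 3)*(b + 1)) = b^2 - 3*b - 4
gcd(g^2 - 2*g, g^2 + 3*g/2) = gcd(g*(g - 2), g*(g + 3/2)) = g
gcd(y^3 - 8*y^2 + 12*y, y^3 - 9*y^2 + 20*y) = y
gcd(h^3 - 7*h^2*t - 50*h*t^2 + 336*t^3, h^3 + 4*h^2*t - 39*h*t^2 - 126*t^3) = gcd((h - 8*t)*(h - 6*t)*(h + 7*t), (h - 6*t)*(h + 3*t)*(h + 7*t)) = -h^2 - h*t + 42*t^2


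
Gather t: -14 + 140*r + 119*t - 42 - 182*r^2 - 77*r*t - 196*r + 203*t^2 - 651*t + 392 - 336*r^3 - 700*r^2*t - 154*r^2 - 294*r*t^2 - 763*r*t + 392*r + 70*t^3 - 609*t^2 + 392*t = -336*r^3 - 336*r^2 + 336*r + 70*t^3 + t^2*(-294*r - 406) + t*(-700*r^2 - 840*r - 140) + 336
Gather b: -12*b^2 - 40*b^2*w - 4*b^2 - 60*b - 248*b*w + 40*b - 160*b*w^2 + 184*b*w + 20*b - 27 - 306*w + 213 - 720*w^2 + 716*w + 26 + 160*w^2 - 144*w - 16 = b^2*(-40*w - 16) + b*(-160*w^2 - 64*w) - 560*w^2 + 266*w + 196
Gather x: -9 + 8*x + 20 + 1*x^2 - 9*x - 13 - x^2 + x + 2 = 0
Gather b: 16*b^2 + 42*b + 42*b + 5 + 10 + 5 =16*b^2 + 84*b + 20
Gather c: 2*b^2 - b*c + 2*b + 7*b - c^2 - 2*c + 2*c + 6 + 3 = 2*b^2 - b*c + 9*b - c^2 + 9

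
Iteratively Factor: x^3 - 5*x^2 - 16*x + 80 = (x + 4)*(x^2 - 9*x + 20) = (x - 4)*(x + 4)*(x - 5)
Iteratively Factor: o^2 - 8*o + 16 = (o - 4)*(o - 4)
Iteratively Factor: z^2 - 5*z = (z)*(z - 5)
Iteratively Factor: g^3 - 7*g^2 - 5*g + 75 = (g + 3)*(g^2 - 10*g + 25) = (g - 5)*(g + 3)*(g - 5)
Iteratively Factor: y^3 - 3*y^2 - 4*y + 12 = (y - 3)*(y^2 - 4) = (y - 3)*(y - 2)*(y + 2)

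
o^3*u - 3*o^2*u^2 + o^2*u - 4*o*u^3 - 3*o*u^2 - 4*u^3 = (o - 4*u)*(o + u)*(o*u + u)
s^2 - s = s*(s - 1)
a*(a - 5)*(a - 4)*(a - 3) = a^4 - 12*a^3 + 47*a^2 - 60*a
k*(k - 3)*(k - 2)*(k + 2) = k^4 - 3*k^3 - 4*k^2 + 12*k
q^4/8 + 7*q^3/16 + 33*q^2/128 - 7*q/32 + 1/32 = (q/4 + 1/2)*(q/2 + 1)*(q - 1/4)^2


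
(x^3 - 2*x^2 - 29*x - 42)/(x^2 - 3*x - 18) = (x^2 - 5*x - 14)/(x - 6)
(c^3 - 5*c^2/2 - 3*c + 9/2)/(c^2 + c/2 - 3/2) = c - 3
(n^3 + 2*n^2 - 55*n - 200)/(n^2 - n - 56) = (n^2 + 10*n + 25)/(n + 7)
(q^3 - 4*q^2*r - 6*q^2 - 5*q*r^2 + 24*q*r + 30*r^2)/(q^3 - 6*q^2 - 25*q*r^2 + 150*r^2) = (q + r)/(q + 5*r)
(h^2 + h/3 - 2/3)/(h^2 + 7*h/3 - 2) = (h + 1)/(h + 3)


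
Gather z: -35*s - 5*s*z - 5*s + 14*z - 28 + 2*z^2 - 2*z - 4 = -40*s + 2*z^2 + z*(12 - 5*s) - 32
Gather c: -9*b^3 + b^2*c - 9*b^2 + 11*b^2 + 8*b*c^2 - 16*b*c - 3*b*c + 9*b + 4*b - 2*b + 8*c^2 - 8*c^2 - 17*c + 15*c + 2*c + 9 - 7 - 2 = -9*b^3 + 2*b^2 + 8*b*c^2 + 11*b + c*(b^2 - 19*b)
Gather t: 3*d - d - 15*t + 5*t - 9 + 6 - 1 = 2*d - 10*t - 4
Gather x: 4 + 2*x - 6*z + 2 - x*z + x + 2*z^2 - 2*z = x*(3 - z) + 2*z^2 - 8*z + 6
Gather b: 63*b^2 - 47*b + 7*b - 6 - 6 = 63*b^2 - 40*b - 12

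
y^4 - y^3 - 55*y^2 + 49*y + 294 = (y - 7)*(y - 3)*(y + 2)*(y + 7)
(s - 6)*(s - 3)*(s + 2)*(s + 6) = s^4 - s^3 - 42*s^2 + 36*s + 216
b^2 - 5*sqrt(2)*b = b*(b - 5*sqrt(2))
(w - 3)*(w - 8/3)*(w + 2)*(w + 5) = w^4 + 4*w^3/3 - 65*w^2/3 - 2*w/3 + 80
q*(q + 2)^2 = q^3 + 4*q^2 + 4*q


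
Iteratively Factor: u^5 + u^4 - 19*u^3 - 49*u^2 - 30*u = (u + 2)*(u^4 - u^3 - 17*u^2 - 15*u) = (u + 2)*(u + 3)*(u^3 - 4*u^2 - 5*u) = (u + 1)*(u + 2)*(u + 3)*(u^2 - 5*u) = u*(u + 1)*(u + 2)*(u + 3)*(u - 5)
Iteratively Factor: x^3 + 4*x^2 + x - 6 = (x - 1)*(x^2 + 5*x + 6) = (x - 1)*(x + 3)*(x + 2)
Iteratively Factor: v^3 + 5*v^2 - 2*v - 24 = (v - 2)*(v^2 + 7*v + 12) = (v - 2)*(v + 4)*(v + 3)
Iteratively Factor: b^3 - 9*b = (b - 3)*(b^2 + 3*b) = (b - 3)*(b + 3)*(b)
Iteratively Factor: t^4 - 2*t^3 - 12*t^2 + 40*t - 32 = (t - 2)*(t^3 - 12*t + 16) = (t - 2)*(t + 4)*(t^2 - 4*t + 4) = (t - 2)^2*(t + 4)*(t - 2)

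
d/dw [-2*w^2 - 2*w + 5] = -4*w - 2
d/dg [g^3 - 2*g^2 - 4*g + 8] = 3*g^2 - 4*g - 4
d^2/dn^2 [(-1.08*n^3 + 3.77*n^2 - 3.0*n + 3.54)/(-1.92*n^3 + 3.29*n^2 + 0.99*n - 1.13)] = (-14.151168*n^6 + 78.672384*n^5 - 341.414784*n^4 + 583.350222*n^3 - 358.980042*n^2 + 52.094412*n - 36.17605)/(7.077888*n^9 - 36.384768*n^8 + 51.398208*n^7 + 14.407399*n^6 - 69.330105*n^5 + 14.132688*n^4 + 28.467783*n^3 - 9.280464*n^2 - 3.792393*n + 1.442897)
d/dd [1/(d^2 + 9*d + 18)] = (-2*d - 9)/(d^2 + 9*d + 18)^2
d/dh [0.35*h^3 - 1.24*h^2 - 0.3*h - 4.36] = 1.05*h^2 - 2.48*h - 0.3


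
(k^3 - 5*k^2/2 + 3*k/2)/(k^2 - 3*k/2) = k - 1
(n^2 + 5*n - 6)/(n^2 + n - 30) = (n - 1)/(n - 5)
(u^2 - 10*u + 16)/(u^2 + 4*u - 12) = (u - 8)/(u + 6)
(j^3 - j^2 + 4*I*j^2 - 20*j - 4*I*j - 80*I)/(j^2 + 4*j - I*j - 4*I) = (j^2 + j*(-5 + 4*I) - 20*I)/(j - I)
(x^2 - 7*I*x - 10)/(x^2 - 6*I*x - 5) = (x - 2*I)/(x - I)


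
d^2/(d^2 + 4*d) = d/(d + 4)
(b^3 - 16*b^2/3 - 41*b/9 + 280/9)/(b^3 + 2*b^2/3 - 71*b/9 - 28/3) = (3*b^2 - 23*b + 40)/(3*b^2 - 5*b - 12)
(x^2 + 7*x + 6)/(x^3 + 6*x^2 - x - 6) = 1/(x - 1)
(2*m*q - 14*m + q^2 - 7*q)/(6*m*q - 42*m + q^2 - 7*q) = (2*m + q)/(6*m + q)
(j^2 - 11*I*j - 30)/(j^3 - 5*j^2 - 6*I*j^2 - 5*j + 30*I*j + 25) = (j - 6*I)/(j^2 - j*(5 + I) + 5*I)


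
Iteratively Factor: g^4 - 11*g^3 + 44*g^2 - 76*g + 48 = (g - 2)*(g^3 - 9*g^2 + 26*g - 24) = (g - 2)^2*(g^2 - 7*g + 12) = (g - 4)*(g - 2)^2*(g - 3)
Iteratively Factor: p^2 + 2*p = (p + 2)*(p)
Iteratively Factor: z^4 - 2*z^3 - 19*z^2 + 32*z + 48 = (z - 4)*(z^3 + 2*z^2 - 11*z - 12) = (z - 4)*(z - 3)*(z^2 + 5*z + 4) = (z - 4)*(z - 3)*(z + 4)*(z + 1)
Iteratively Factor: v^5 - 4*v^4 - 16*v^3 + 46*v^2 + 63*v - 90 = (v + 3)*(v^4 - 7*v^3 + 5*v^2 + 31*v - 30) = (v - 5)*(v + 3)*(v^3 - 2*v^2 - 5*v + 6) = (v - 5)*(v - 3)*(v + 3)*(v^2 + v - 2) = (v - 5)*(v - 3)*(v + 2)*(v + 3)*(v - 1)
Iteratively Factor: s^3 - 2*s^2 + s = (s)*(s^2 - 2*s + 1) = s*(s - 1)*(s - 1)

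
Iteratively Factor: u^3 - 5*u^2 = (u)*(u^2 - 5*u) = u^2*(u - 5)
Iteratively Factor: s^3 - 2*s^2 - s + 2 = (s - 1)*(s^2 - s - 2) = (s - 2)*(s - 1)*(s + 1)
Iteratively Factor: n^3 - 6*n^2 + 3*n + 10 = (n - 5)*(n^2 - n - 2) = (n - 5)*(n + 1)*(n - 2)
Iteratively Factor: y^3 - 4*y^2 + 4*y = (y)*(y^2 - 4*y + 4) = y*(y - 2)*(y - 2)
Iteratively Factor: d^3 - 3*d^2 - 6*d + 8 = (d - 1)*(d^2 - 2*d - 8) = (d - 1)*(d + 2)*(d - 4)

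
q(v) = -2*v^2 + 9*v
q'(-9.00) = 45.00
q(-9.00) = -243.00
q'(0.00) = 9.00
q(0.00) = 0.00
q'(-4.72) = 27.88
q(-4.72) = -87.04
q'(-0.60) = 11.40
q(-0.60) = -6.12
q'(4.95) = -10.80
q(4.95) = -4.46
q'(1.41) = 3.36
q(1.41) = 8.71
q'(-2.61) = 19.44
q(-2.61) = -37.11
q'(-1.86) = 16.44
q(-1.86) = -23.66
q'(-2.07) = 17.28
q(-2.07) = -27.20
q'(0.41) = 7.36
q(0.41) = 3.35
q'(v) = 9 - 4*v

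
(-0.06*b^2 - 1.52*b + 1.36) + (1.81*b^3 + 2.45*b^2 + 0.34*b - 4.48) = 1.81*b^3 + 2.39*b^2 - 1.18*b - 3.12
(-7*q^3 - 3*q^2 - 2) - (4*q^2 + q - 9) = -7*q^3 - 7*q^2 - q + 7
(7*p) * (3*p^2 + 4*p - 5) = 21*p^3 + 28*p^2 - 35*p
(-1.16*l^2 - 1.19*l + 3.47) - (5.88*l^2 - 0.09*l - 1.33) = -7.04*l^2 - 1.1*l + 4.8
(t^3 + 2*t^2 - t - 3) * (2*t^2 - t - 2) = 2*t^5 + 3*t^4 - 6*t^3 - 9*t^2 + 5*t + 6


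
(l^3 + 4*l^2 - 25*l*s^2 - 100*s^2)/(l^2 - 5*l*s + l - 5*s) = (l^2 + 5*l*s + 4*l + 20*s)/(l + 1)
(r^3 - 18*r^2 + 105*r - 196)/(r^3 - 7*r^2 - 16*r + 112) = (r - 7)/(r + 4)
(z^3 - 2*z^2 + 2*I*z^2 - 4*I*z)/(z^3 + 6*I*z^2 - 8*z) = (z - 2)/(z + 4*I)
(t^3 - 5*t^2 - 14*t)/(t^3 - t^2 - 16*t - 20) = t*(t - 7)/(t^2 - 3*t - 10)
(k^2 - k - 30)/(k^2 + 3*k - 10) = (k - 6)/(k - 2)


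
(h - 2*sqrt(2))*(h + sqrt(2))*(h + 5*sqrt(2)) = h^3 + 4*sqrt(2)*h^2 - 14*h - 20*sqrt(2)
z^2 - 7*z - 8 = (z - 8)*(z + 1)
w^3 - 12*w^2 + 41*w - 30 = (w - 6)*(w - 5)*(w - 1)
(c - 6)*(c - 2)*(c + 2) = c^3 - 6*c^2 - 4*c + 24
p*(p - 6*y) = p^2 - 6*p*y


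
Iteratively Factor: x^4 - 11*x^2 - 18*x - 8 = (x + 1)*(x^3 - x^2 - 10*x - 8) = (x + 1)*(x + 2)*(x^2 - 3*x - 4) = (x + 1)^2*(x + 2)*(x - 4)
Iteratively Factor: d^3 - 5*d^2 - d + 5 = (d - 5)*(d^2 - 1) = (d - 5)*(d - 1)*(d + 1)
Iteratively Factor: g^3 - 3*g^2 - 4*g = (g + 1)*(g^2 - 4*g) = (g - 4)*(g + 1)*(g)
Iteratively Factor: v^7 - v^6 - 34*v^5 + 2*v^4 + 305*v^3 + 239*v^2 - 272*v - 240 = (v + 1)*(v^6 - 2*v^5 - 32*v^4 + 34*v^3 + 271*v^2 - 32*v - 240) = (v - 1)*(v + 1)*(v^5 - v^4 - 33*v^3 + v^2 + 272*v + 240) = (v - 5)*(v - 1)*(v + 1)*(v^4 + 4*v^3 - 13*v^2 - 64*v - 48) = (v - 5)*(v - 4)*(v - 1)*(v + 1)*(v^3 + 8*v^2 + 19*v + 12) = (v - 5)*(v - 4)*(v - 1)*(v + 1)*(v + 4)*(v^2 + 4*v + 3) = (v - 5)*(v - 4)*(v - 1)*(v + 1)*(v + 3)*(v + 4)*(v + 1)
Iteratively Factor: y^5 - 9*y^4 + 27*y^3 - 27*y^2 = (y - 3)*(y^4 - 6*y^3 + 9*y^2) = y*(y - 3)*(y^3 - 6*y^2 + 9*y) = y^2*(y - 3)*(y^2 - 6*y + 9) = y^2*(y - 3)^2*(y - 3)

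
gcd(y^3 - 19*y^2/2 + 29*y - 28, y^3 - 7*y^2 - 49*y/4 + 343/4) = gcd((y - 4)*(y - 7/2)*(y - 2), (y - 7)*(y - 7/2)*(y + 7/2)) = y - 7/2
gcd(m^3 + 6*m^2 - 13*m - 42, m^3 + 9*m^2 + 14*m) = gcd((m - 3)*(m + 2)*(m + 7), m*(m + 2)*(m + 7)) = m^2 + 9*m + 14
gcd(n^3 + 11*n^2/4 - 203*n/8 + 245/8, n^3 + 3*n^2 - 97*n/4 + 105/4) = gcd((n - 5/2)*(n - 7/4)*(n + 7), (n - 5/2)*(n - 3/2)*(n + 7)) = n^2 + 9*n/2 - 35/2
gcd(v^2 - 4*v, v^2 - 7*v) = v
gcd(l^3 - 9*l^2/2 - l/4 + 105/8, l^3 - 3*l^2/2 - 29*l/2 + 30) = l - 5/2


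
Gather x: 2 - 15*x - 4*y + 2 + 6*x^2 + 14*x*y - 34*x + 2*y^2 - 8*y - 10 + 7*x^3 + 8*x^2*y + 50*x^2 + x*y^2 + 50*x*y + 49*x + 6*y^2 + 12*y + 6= 7*x^3 + x^2*(8*y + 56) + x*(y^2 + 64*y) + 8*y^2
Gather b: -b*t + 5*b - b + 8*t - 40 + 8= b*(4 - t) + 8*t - 32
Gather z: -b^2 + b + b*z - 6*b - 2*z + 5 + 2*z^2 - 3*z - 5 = -b^2 - 5*b + 2*z^2 + z*(b - 5)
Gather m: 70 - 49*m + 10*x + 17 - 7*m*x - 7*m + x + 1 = m*(-7*x - 56) + 11*x + 88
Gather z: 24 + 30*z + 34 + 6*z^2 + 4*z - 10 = 6*z^2 + 34*z + 48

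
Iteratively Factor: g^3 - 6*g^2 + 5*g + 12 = (g - 3)*(g^2 - 3*g - 4) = (g - 3)*(g + 1)*(g - 4)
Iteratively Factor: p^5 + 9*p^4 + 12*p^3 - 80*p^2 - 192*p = (p + 4)*(p^4 + 5*p^3 - 8*p^2 - 48*p) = p*(p + 4)*(p^3 + 5*p^2 - 8*p - 48) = p*(p + 4)^2*(p^2 + p - 12) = p*(p - 3)*(p + 4)^2*(p + 4)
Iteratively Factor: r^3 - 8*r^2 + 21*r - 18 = (r - 3)*(r^2 - 5*r + 6) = (r - 3)^2*(r - 2)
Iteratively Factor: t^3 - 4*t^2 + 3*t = (t - 3)*(t^2 - t) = t*(t - 3)*(t - 1)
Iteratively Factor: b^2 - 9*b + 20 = (b - 4)*(b - 5)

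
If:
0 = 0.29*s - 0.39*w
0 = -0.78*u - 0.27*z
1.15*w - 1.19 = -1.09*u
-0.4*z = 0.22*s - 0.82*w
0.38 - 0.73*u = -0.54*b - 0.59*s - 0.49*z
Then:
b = -6.64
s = 2.44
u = -0.82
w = 1.82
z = 2.38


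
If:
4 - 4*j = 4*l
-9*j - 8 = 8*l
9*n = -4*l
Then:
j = -16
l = 17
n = -68/9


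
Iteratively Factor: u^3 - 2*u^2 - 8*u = (u + 2)*(u^2 - 4*u) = u*(u + 2)*(u - 4)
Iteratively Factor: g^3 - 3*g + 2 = (g + 2)*(g^2 - 2*g + 1) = (g - 1)*(g + 2)*(g - 1)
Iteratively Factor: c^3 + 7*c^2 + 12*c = (c + 3)*(c^2 + 4*c) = c*(c + 3)*(c + 4)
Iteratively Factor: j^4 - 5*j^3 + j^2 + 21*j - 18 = (j - 1)*(j^3 - 4*j^2 - 3*j + 18) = (j - 3)*(j - 1)*(j^2 - j - 6) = (j - 3)^2*(j - 1)*(j + 2)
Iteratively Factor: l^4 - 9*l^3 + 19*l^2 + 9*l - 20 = (l + 1)*(l^3 - 10*l^2 + 29*l - 20) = (l - 4)*(l + 1)*(l^2 - 6*l + 5) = (l - 4)*(l - 1)*(l + 1)*(l - 5)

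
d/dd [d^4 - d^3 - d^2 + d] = 4*d^3 - 3*d^2 - 2*d + 1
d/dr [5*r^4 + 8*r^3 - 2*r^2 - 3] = 4*r*(5*r^2 + 6*r - 1)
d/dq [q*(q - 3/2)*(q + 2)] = 3*q^2 + q - 3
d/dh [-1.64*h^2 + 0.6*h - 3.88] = 0.6 - 3.28*h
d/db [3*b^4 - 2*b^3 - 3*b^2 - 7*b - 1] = 12*b^3 - 6*b^2 - 6*b - 7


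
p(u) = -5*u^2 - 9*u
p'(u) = -10*u - 9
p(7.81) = -375.27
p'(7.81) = -87.10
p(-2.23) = -4.79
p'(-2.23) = 13.30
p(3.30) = -84.15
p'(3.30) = -42.00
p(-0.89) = 4.05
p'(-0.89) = -0.10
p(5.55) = -203.96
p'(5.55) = -64.50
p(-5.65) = -108.76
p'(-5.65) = 47.50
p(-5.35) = -94.96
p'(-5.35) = 44.50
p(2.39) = -50.07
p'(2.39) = -32.90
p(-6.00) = -126.00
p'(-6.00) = 51.00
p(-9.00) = -324.00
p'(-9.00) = 81.00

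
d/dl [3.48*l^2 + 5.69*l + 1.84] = 6.96*l + 5.69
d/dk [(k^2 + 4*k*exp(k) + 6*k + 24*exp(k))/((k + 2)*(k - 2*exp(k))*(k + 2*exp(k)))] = (2*(k + 2)*(k - 2*exp(k))*(k + 2*exp(k))*(2*k*exp(k) + k + 14*exp(k) + 3) - (k + 2)*(k - 2*exp(k))*(2*exp(k) + 1)*(k^2 + 4*k*exp(k) + 6*k + 24*exp(k)) + (k + 2)*(k + 2*exp(k))*(2*exp(k) - 1)*(k^2 + 4*k*exp(k) + 6*k + 24*exp(k)) - (k - 2*exp(k))*(k + 2*exp(k))*(k^2 + 4*k*exp(k) + 6*k + 24*exp(k)))/((k + 2)^2*(k - 2*exp(k))^2*(k + 2*exp(k))^2)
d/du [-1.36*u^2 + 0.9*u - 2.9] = 0.9 - 2.72*u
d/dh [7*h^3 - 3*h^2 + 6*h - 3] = 21*h^2 - 6*h + 6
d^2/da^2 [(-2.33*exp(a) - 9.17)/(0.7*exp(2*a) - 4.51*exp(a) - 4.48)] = (-1.1417*exp(4*a) - 25.32901*exp(3*a) + 43.00779*exp(2*a) - 254.470013*exp(a) + 138.513984)*exp(a)/(0.343*exp(6*a) - 6.6297*exp(5*a) + 36.12861*exp(4*a) - 6.87369099999999*exp(3*a) - 231.223104*exp(2*a) - 271.552512*exp(a) - 89.915392)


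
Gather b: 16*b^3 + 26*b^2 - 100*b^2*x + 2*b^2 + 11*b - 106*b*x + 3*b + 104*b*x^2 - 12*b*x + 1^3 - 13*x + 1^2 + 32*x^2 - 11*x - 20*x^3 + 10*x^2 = 16*b^3 + b^2*(28 - 100*x) + b*(104*x^2 - 118*x + 14) - 20*x^3 + 42*x^2 - 24*x + 2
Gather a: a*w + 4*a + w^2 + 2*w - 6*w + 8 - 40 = a*(w + 4) + w^2 - 4*w - 32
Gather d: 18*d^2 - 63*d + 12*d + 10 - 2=18*d^2 - 51*d + 8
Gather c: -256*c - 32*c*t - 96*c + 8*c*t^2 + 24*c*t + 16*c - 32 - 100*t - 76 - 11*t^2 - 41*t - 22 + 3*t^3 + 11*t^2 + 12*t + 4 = c*(8*t^2 - 8*t - 336) + 3*t^3 - 129*t - 126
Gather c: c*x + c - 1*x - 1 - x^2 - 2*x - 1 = c*(x + 1) - x^2 - 3*x - 2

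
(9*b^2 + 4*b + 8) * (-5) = -45*b^2 - 20*b - 40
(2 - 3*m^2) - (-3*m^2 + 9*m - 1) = 3 - 9*m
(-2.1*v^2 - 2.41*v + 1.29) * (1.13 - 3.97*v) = 8.337*v^3 + 7.1947*v^2 - 7.8446*v + 1.4577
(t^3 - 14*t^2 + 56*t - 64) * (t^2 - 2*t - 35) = t^5 - 16*t^4 + 49*t^3 + 314*t^2 - 1832*t + 2240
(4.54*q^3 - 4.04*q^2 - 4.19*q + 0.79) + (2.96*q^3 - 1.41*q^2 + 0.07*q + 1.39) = 7.5*q^3 - 5.45*q^2 - 4.12*q + 2.18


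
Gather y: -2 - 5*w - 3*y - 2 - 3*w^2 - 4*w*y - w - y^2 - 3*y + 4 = -3*w^2 - 6*w - y^2 + y*(-4*w - 6)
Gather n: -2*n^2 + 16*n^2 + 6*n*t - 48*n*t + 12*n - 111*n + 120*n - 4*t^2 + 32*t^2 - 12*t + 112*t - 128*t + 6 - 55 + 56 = 14*n^2 + n*(21 - 42*t) + 28*t^2 - 28*t + 7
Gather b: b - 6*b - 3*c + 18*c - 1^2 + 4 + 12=-5*b + 15*c + 15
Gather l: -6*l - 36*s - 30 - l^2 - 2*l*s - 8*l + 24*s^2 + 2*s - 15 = -l^2 + l*(-2*s - 14) + 24*s^2 - 34*s - 45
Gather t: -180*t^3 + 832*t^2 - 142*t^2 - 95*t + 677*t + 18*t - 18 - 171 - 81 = -180*t^3 + 690*t^2 + 600*t - 270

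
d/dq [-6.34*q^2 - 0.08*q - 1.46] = -12.68*q - 0.08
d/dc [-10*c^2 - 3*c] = -20*c - 3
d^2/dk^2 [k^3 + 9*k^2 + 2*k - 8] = 6*k + 18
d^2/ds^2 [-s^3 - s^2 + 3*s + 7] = -6*s - 2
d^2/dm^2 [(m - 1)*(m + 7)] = 2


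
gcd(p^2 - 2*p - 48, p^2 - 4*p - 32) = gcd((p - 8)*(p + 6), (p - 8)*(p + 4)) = p - 8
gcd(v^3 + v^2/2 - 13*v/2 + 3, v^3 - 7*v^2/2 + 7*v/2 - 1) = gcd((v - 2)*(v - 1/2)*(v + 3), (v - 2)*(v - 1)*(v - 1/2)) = v^2 - 5*v/2 + 1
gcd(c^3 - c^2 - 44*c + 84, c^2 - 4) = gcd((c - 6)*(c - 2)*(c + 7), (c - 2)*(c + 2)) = c - 2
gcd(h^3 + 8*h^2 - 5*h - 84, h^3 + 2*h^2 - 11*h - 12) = h^2 + h - 12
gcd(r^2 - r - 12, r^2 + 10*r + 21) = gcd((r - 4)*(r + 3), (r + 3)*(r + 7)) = r + 3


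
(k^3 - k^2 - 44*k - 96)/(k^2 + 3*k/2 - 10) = 2*(k^2 - 5*k - 24)/(2*k - 5)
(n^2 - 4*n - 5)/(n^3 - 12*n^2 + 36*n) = (n^2 - 4*n - 5)/(n*(n^2 - 12*n + 36))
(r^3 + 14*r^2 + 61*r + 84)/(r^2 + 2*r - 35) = (r^2 + 7*r + 12)/(r - 5)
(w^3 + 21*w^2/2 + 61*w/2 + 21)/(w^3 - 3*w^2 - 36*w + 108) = (2*w^2 + 9*w + 7)/(2*(w^2 - 9*w + 18))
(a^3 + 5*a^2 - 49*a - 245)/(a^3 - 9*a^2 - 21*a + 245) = (a + 7)/(a - 7)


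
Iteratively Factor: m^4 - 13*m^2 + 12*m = (m - 1)*(m^3 + m^2 - 12*m) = (m - 1)*(m + 4)*(m^2 - 3*m) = (m - 3)*(m - 1)*(m + 4)*(m)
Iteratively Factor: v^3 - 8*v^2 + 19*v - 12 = (v - 1)*(v^2 - 7*v + 12) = (v - 3)*(v - 1)*(v - 4)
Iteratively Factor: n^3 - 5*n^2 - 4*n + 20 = (n - 5)*(n^2 - 4) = (n - 5)*(n - 2)*(n + 2)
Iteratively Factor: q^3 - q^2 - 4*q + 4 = (q + 2)*(q^2 - 3*q + 2) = (q - 2)*(q + 2)*(q - 1)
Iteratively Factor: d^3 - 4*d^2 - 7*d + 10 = (d - 1)*(d^2 - 3*d - 10) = (d - 1)*(d + 2)*(d - 5)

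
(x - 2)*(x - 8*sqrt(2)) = x^2 - 8*sqrt(2)*x - 2*x + 16*sqrt(2)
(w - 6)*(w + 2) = w^2 - 4*w - 12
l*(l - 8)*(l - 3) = l^3 - 11*l^2 + 24*l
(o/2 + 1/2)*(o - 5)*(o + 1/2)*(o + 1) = o^4/2 - 5*o^3/4 - 21*o^2/4 - 19*o/4 - 5/4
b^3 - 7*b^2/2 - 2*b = b*(b - 4)*(b + 1/2)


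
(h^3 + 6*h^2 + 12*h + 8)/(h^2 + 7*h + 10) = (h^2 + 4*h + 4)/(h + 5)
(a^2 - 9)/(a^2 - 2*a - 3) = (a + 3)/(a + 1)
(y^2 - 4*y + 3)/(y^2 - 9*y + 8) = (y - 3)/(y - 8)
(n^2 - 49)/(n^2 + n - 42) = (n - 7)/(n - 6)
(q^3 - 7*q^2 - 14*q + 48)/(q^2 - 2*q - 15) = (q^2 - 10*q + 16)/(q - 5)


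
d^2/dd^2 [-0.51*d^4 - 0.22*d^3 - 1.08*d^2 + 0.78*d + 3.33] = -6.12*d^2 - 1.32*d - 2.16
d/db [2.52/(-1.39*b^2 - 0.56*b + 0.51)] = (7.0056*b + 1.4112)/(1.39*b^2 + 0.56*b - 0.51)^2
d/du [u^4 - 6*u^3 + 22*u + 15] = 4*u^3 - 18*u^2 + 22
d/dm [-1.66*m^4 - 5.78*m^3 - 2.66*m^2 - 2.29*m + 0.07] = -6.64*m^3 - 17.34*m^2 - 5.32*m - 2.29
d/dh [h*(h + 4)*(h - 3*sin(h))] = -h*(h + 4)*(3*cos(h) - 1) + h*(h - 3*sin(h)) + (h + 4)*(h - 3*sin(h))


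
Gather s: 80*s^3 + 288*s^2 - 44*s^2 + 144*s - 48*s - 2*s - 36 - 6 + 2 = 80*s^3 + 244*s^2 + 94*s - 40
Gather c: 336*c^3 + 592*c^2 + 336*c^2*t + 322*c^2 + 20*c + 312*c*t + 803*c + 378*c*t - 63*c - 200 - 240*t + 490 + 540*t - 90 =336*c^3 + c^2*(336*t + 914) + c*(690*t + 760) + 300*t + 200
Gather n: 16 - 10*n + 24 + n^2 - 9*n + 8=n^2 - 19*n + 48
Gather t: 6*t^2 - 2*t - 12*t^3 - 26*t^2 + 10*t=-12*t^3 - 20*t^2 + 8*t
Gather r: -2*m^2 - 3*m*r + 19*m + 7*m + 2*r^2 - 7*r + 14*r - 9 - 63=-2*m^2 + 26*m + 2*r^2 + r*(7 - 3*m) - 72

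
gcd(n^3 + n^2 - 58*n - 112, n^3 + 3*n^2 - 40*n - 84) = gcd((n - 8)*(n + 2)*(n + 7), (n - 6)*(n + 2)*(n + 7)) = n^2 + 9*n + 14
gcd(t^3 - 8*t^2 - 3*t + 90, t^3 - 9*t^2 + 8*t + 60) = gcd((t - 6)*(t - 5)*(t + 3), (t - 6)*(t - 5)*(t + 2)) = t^2 - 11*t + 30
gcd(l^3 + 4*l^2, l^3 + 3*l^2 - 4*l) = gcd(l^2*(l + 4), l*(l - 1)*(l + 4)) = l^2 + 4*l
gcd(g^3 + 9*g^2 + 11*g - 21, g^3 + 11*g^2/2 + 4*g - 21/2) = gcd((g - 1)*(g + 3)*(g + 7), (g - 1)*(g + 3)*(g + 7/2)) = g^2 + 2*g - 3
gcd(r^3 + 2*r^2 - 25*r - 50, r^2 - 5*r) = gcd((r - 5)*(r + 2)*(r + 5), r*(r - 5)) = r - 5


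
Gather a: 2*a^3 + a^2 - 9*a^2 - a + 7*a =2*a^3 - 8*a^2 + 6*a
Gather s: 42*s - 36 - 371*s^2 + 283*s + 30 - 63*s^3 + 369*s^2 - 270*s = -63*s^3 - 2*s^2 + 55*s - 6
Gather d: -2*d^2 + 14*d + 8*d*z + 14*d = -2*d^2 + d*(8*z + 28)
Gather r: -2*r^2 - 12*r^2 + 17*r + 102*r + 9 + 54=-14*r^2 + 119*r + 63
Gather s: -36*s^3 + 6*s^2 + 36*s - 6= -36*s^3 + 6*s^2 + 36*s - 6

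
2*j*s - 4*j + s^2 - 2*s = (2*j + s)*(s - 2)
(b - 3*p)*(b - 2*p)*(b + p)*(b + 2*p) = b^4 - 2*b^3*p - 7*b^2*p^2 + 8*b*p^3 + 12*p^4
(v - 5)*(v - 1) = v^2 - 6*v + 5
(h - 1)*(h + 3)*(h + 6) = h^3 + 8*h^2 + 9*h - 18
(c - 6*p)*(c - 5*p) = c^2 - 11*c*p + 30*p^2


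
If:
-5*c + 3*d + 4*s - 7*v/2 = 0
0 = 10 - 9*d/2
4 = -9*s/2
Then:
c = 28/45 - 7*v/10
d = 20/9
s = -8/9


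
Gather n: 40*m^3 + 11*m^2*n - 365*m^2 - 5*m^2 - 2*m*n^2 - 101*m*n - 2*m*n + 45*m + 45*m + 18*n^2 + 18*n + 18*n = 40*m^3 - 370*m^2 + 90*m + n^2*(18 - 2*m) + n*(11*m^2 - 103*m + 36)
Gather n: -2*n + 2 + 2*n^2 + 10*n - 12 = 2*n^2 + 8*n - 10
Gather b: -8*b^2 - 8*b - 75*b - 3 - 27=-8*b^2 - 83*b - 30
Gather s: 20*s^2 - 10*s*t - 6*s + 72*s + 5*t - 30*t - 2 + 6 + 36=20*s^2 + s*(66 - 10*t) - 25*t + 40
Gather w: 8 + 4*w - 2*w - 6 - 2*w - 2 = 0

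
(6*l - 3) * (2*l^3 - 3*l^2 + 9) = 12*l^4 - 24*l^3 + 9*l^2 + 54*l - 27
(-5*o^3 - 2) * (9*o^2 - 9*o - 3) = -45*o^5 + 45*o^4 + 15*o^3 - 18*o^2 + 18*o + 6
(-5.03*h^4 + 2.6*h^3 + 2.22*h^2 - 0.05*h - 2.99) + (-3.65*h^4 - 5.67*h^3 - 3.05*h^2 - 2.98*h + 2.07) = -8.68*h^4 - 3.07*h^3 - 0.83*h^2 - 3.03*h - 0.92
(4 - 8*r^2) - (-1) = 5 - 8*r^2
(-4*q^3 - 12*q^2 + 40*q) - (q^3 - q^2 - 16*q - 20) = -5*q^3 - 11*q^2 + 56*q + 20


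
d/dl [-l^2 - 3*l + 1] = -2*l - 3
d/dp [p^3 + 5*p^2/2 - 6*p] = 3*p^2 + 5*p - 6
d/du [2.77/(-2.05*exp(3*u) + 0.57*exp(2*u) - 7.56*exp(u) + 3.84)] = (17.0355*exp(2*u) - 3.1578*exp(u) + 20.9412)*exp(u)/(2.05*exp(3*u) - 0.57*exp(2*u) + 7.56*exp(u) - 3.84)^2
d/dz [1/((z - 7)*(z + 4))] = (3 - 2*z)/(z^4 - 6*z^3 - 47*z^2 + 168*z + 784)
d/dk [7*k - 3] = 7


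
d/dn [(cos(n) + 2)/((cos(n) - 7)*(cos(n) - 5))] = (cos(n)^2 + 4*cos(n) - 59)*sin(n)/((cos(n) - 7)^2*(cos(n) - 5)^2)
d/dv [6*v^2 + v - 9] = 12*v + 1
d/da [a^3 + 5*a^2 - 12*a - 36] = 3*a^2 + 10*a - 12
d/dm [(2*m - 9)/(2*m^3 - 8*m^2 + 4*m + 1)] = 2*(-4*m^3 + 35*m^2 - 72*m + 19)/(4*m^6 - 32*m^5 + 80*m^4 - 60*m^3 + 8*m + 1)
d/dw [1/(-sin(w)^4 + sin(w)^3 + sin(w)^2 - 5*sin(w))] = (4*sin(w)^3 - 3*sin(w)^2 - 2*sin(w) + 5)*cos(w)/((-sin(w)*cos(w)^2 + cos(w)^2 + 4)^2*sin(w)^2)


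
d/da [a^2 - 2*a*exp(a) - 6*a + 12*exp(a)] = -2*a*exp(a) + 2*a + 10*exp(a) - 6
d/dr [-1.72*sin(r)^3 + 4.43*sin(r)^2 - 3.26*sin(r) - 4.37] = (-5.16*sin(r)^2 + 8.86*sin(r) - 3.26)*cos(r)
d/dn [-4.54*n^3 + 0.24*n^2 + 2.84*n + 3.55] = -13.62*n^2 + 0.48*n + 2.84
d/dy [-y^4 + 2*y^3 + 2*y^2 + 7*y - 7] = -4*y^3 + 6*y^2 + 4*y + 7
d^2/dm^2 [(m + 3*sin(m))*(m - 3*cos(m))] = 3*sqrt(2)*m*cos(m + pi/4) + 18*sin(2*m) + 6*sqrt(2)*sin(m + pi/4) + 2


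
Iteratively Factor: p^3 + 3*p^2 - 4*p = (p + 4)*(p^2 - p) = (p - 1)*(p + 4)*(p)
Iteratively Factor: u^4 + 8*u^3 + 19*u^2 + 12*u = (u + 4)*(u^3 + 4*u^2 + 3*u) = u*(u + 4)*(u^2 + 4*u + 3) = u*(u + 1)*(u + 4)*(u + 3)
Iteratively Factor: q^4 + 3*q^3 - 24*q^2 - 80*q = (q - 5)*(q^3 + 8*q^2 + 16*q) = (q - 5)*(q + 4)*(q^2 + 4*q) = (q - 5)*(q + 4)^2*(q)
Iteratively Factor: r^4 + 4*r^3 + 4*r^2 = (r + 2)*(r^3 + 2*r^2) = (r + 2)^2*(r^2) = r*(r + 2)^2*(r)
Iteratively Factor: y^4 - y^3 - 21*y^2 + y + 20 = (y + 4)*(y^3 - 5*y^2 - y + 5) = (y - 5)*(y + 4)*(y^2 - 1) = (y - 5)*(y + 1)*(y + 4)*(y - 1)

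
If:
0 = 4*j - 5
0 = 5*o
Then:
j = 5/4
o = 0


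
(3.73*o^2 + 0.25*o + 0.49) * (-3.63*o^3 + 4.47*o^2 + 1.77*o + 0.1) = -13.5399*o^5 + 15.7656*o^4 + 5.9409*o^3 + 3.0058*o^2 + 0.8923*o + 0.049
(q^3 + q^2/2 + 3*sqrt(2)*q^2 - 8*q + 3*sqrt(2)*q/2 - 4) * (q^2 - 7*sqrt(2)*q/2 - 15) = q^5 - sqrt(2)*q^4/2 + q^4/2 - 44*q^3 - sqrt(2)*q^3/4 - 17*sqrt(2)*q^2 - 22*q^2 - 17*sqrt(2)*q/2 + 120*q + 60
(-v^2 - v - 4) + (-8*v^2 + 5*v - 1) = -9*v^2 + 4*v - 5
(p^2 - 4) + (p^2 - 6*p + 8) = 2*p^2 - 6*p + 4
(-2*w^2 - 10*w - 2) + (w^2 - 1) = -w^2 - 10*w - 3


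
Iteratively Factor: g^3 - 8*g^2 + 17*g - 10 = (g - 5)*(g^2 - 3*g + 2) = (g - 5)*(g - 1)*(g - 2)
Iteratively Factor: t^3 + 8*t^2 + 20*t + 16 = (t + 2)*(t^2 + 6*t + 8) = (t + 2)*(t + 4)*(t + 2)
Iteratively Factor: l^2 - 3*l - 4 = (l - 4)*(l + 1)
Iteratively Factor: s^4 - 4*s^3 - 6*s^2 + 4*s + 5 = (s - 5)*(s^3 + s^2 - s - 1) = (s - 5)*(s + 1)*(s^2 - 1) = (s - 5)*(s + 1)^2*(s - 1)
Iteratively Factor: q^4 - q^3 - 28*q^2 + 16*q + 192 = (q - 4)*(q^3 + 3*q^2 - 16*q - 48) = (q - 4)*(q + 4)*(q^2 - q - 12) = (q - 4)^2*(q + 4)*(q + 3)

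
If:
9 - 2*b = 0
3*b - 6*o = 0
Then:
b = 9/2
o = 9/4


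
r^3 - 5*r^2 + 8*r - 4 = (r - 2)^2*(r - 1)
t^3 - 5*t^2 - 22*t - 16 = (t - 8)*(t + 1)*(t + 2)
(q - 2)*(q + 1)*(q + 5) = q^3 + 4*q^2 - 7*q - 10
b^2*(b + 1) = b^3 + b^2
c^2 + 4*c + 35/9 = (c + 5/3)*(c + 7/3)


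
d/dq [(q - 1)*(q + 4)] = 2*q + 3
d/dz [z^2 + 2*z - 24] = 2*z + 2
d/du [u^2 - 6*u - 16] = 2*u - 6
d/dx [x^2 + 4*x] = 2*x + 4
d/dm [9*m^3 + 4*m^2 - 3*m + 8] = 27*m^2 + 8*m - 3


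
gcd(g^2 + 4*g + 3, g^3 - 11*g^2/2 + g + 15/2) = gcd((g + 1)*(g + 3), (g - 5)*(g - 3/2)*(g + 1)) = g + 1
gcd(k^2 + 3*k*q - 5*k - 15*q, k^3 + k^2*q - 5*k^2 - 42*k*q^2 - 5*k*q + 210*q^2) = k - 5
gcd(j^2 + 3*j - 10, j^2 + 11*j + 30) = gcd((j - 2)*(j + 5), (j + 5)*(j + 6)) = j + 5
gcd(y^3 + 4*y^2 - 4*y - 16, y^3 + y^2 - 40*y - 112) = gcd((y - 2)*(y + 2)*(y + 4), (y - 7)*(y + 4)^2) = y + 4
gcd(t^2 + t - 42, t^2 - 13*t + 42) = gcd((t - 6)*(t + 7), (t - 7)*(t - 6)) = t - 6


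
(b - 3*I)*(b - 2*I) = b^2 - 5*I*b - 6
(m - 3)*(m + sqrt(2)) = m^2 - 3*m + sqrt(2)*m - 3*sqrt(2)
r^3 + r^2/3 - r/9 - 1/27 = (r - 1/3)*(r + 1/3)^2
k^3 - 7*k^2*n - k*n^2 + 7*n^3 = (k - 7*n)*(k - n)*(k + n)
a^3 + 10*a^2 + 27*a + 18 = (a + 1)*(a + 3)*(a + 6)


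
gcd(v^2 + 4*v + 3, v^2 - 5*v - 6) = v + 1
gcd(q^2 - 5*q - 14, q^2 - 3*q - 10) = q + 2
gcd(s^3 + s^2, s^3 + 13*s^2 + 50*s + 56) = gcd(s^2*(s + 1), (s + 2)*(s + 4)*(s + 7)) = 1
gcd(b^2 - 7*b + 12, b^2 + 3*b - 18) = b - 3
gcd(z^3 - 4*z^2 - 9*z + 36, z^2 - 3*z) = z - 3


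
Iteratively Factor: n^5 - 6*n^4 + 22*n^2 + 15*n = (n - 3)*(n^4 - 3*n^3 - 9*n^2 - 5*n) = (n - 3)*(n + 1)*(n^3 - 4*n^2 - 5*n) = n*(n - 3)*(n + 1)*(n^2 - 4*n - 5) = n*(n - 5)*(n - 3)*(n + 1)*(n + 1)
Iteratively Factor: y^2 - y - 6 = (y - 3)*(y + 2)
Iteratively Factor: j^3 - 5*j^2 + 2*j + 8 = (j - 2)*(j^2 - 3*j - 4) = (j - 2)*(j + 1)*(j - 4)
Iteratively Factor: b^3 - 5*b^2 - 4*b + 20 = (b - 5)*(b^2 - 4) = (b - 5)*(b + 2)*(b - 2)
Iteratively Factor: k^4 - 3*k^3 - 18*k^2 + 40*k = (k)*(k^3 - 3*k^2 - 18*k + 40) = k*(k - 5)*(k^2 + 2*k - 8) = k*(k - 5)*(k + 4)*(k - 2)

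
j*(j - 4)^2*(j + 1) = j^4 - 7*j^3 + 8*j^2 + 16*j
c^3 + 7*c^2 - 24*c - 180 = (c - 5)*(c + 6)^2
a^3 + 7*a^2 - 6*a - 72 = (a - 3)*(a + 4)*(a + 6)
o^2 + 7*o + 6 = (o + 1)*(o + 6)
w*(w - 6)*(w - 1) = w^3 - 7*w^2 + 6*w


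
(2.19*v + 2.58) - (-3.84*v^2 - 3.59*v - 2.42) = 3.84*v^2 + 5.78*v + 5.0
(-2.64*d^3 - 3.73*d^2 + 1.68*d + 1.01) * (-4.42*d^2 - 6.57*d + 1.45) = 11.6688*d^5 + 33.8314*d^4 + 13.2525*d^3 - 20.9103*d^2 - 4.1997*d + 1.4645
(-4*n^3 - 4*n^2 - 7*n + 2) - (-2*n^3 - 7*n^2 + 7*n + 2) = -2*n^3 + 3*n^2 - 14*n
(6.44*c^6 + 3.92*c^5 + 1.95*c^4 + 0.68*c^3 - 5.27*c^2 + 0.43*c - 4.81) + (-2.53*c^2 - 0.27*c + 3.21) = 6.44*c^6 + 3.92*c^5 + 1.95*c^4 + 0.68*c^3 - 7.8*c^2 + 0.16*c - 1.6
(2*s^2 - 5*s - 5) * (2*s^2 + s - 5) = 4*s^4 - 8*s^3 - 25*s^2 + 20*s + 25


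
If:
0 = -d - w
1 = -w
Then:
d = 1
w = -1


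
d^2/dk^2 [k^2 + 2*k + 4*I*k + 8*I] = 2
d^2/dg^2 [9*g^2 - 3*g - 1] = 18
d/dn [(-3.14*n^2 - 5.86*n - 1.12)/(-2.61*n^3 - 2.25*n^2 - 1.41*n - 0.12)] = (-8.1954*n^4 - 30.5892*n^3 - 17.5272*n^2 - 4.2864*n - 0.876)/(6.8121*n^6 + 11.745*n^5 + 12.4227*n^4 + 6.9714*n^3 + 2.5281*n^2 + 0.3384*n + 0.0144)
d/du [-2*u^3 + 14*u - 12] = 14 - 6*u^2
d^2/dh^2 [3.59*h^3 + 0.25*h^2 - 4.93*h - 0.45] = 21.54*h + 0.5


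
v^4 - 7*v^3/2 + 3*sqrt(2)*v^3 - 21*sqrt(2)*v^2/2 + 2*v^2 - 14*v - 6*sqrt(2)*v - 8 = (v - 4)*(v + 1/2)*(v + sqrt(2))*(v + 2*sqrt(2))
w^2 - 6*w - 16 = (w - 8)*(w + 2)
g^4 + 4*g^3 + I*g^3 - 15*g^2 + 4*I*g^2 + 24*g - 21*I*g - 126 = (g - 3)*(g + 7)*(g - 2*I)*(g + 3*I)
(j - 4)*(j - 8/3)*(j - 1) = j^3 - 23*j^2/3 + 52*j/3 - 32/3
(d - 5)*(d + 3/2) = d^2 - 7*d/2 - 15/2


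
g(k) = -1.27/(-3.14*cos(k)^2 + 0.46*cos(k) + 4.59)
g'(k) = -1.27*(-6.28*sin(k)*cos(k) + 0.46*sin(k))/(-3.14*cos(k)^2 + 0.46*cos(k) + 4.59)^2 = (7.9756*cos(k) - 0.5842)*sin(k)/(-3.14*cos(k)^2 + 0.46*cos(k) + 4.59)^2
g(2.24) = -0.41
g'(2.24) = -0.45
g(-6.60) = -0.58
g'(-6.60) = -0.45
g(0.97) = -0.33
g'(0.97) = 0.22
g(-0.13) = -0.65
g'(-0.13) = -0.25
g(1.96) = -0.32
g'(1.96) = -0.21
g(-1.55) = -0.28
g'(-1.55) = 0.02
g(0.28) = -0.60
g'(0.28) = 0.43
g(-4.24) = -0.34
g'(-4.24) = -0.27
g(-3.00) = -1.20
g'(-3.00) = 1.07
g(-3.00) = -1.20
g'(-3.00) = 1.07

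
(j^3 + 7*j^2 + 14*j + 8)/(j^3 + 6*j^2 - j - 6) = (j^2 + 6*j + 8)/(j^2 + 5*j - 6)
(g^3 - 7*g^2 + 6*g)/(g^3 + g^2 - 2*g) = (g - 6)/(g + 2)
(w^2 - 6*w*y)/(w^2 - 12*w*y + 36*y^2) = w/(w - 6*y)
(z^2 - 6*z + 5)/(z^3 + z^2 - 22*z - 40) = (z - 1)/(z^2 + 6*z + 8)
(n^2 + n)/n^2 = (n + 1)/n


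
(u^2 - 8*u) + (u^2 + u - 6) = 2*u^2 - 7*u - 6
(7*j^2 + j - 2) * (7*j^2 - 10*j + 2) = 49*j^4 - 63*j^3 - 10*j^2 + 22*j - 4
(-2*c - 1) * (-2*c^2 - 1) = 4*c^3 + 2*c^2 + 2*c + 1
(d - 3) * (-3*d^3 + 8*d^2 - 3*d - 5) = -3*d^4 + 17*d^3 - 27*d^2 + 4*d + 15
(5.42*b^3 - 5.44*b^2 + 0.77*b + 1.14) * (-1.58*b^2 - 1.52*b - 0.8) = -8.5636*b^5 + 0.3568*b^4 + 2.7162*b^3 + 1.3804*b^2 - 2.3488*b - 0.912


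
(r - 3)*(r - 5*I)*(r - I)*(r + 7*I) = r^4 - 3*r^3 + I*r^3 + 37*r^2 - 3*I*r^2 - 111*r - 35*I*r + 105*I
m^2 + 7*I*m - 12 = (m + 3*I)*(m + 4*I)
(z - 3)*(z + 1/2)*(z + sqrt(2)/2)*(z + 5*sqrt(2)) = z^4 - 5*z^3/2 + 11*sqrt(2)*z^3/2 - 55*sqrt(2)*z^2/4 + 7*z^2/2 - 25*z/2 - 33*sqrt(2)*z/4 - 15/2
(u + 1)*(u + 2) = u^2 + 3*u + 2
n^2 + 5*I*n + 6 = (n - I)*(n + 6*I)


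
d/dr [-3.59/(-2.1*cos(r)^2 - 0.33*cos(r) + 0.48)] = (15.078*cos(r) + 1.1847)*sin(r)/(2.1*cos(r)^2 + 0.33*cos(r) - 0.48)^2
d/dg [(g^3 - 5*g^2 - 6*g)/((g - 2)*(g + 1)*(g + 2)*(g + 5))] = (-g^4 + 12*g^3 + 26*g^2 - 40*g + 120)/(g^6 + 10*g^5 + 17*g^4 - 80*g^3 - 184*g^2 + 160*g + 400)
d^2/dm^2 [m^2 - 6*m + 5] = 2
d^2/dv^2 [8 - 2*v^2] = -4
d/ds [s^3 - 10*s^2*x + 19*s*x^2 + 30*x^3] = 3*s^2 - 20*s*x + 19*x^2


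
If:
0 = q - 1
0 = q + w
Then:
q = 1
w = -1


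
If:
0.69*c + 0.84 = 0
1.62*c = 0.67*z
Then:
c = -1.22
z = -2.94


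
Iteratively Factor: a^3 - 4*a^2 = (a - 4)*(a^2) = a*(a - 4)*(a)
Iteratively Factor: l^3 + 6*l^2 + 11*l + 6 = (l + 1)*(l^2 + 5*l + 6) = (l + 1)*(l + 3)*(l + 2)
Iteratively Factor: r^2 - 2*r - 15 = (r + 3)*(r - 5)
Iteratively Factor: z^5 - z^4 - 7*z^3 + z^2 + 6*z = (z - 1)*(z^4 - 7*z^2 - 6*z) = (z - 3)*(z - 1)*(z^3 + 3*z^2 + 2*z) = (z - 3)*(z - 1)*(z + 2)*(z^2 + z) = z*(z - 3)*(z - 1)*(z + 2)*(z + 1)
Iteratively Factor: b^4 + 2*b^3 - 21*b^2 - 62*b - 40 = (b + 2)*(b^3 - 21*b - 20) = (b + 1)*(b + 2)*(b^2 - b - 20) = (b + 1)*(b + 2)*(b + 4)*(b - 5)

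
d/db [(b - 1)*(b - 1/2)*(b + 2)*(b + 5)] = 4*b^3 + 33*b^2/2 - 23/2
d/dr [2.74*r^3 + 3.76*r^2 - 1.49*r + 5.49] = 8.22*r^2 + 7.52*r - 1.49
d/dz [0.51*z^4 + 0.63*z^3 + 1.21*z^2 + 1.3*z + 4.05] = 2.04*z^3 + 1.89*z^2 + 2.42*z + 1.3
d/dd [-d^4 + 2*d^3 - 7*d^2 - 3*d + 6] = -4*d^3 + 6*d^2 - 14*d - 3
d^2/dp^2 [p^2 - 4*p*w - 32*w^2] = 2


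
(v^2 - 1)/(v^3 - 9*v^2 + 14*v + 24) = (v - 1)/(v^2 - 10*v + 24)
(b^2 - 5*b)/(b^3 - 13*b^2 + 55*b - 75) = b/(b^2 - 8*b + 15)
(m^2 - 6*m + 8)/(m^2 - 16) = (m - 2)/(m + 4)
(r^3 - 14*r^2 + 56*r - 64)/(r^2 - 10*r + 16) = r - 4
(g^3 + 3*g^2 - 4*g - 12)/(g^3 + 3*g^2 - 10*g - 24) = (g^2 + g - 6)/(g^2 + g - 12)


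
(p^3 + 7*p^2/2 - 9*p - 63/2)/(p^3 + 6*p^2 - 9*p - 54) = (p + 7/2)/(p + 6)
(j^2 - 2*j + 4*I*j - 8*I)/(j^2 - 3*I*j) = (j^2 - 2*j + 4*I*j - 8*I)/(j*(j - 3*I))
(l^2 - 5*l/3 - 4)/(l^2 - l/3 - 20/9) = 3*(l - 3)/(3*l - 5)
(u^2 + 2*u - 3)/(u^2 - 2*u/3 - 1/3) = 3*(u + 3)/(3*u + 1)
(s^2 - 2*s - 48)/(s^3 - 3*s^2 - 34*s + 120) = (s - 8)/(s^2 - 9*s + 20)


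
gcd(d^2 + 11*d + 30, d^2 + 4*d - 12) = d + 6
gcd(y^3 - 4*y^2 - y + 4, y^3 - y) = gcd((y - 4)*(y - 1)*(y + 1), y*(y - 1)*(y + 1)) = y^2 - 1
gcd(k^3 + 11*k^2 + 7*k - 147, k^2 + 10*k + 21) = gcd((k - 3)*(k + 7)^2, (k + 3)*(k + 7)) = k + 7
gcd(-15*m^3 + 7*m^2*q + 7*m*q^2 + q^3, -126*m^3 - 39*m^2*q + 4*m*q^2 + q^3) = 3*m + q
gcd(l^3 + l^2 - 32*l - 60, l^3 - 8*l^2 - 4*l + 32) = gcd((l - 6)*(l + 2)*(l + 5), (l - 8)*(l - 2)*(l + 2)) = l + 2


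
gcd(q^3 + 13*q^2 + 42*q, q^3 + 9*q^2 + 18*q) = q^2 + 6*q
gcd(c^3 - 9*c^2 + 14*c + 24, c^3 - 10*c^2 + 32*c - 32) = c - 4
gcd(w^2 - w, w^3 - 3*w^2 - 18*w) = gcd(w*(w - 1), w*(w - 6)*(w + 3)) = w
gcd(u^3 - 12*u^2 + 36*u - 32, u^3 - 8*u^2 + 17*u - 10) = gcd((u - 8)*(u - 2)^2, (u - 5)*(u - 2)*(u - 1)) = u - 2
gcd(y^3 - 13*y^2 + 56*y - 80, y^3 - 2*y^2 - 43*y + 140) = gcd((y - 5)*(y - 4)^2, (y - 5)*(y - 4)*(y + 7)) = y^2 - 9*y + 20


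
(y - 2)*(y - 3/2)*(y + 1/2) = y^3 - 3*y^2 + 5*y/4 + 3/2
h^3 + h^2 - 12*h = h*(h - 3)*(h + 4)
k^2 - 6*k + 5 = (k - 5)*(k - 1)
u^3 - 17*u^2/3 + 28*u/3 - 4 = (u - 3)*(u - 2)*(u - 2/3)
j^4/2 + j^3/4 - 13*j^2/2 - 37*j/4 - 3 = (j/2 + 1/2)*(j - 4)*(j + 1/2)*(j + 3)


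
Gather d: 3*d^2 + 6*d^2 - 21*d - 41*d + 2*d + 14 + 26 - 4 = 9*d^2 - 60*d + 36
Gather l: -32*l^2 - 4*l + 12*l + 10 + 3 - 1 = -32*l^2 + 8*l + 12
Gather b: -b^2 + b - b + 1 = 1 - b^2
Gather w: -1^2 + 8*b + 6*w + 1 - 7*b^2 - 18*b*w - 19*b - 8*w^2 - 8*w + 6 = -7*b^2 - 11*b - 8*w^2 + w*(-18*b - 2) + 6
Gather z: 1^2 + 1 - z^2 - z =-z^2 - z + 2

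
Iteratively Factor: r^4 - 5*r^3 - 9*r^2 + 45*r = (r - 5)*(r^3 - 9*r) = (r - 5)*(r + 3)*(r^2 - 3*r) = (r - 5)*(r - 3)*(r + 3)*(r)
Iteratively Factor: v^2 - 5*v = (v - 5)*(v)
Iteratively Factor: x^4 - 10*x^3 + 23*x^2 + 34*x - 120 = (x - 4)*(x^3 - 6*x^2 - x + 30) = (x - 5)*(x - 4)*(x^2 - x - 6) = (x - 5)*(x - 4)*(x - 3)*(x + 2)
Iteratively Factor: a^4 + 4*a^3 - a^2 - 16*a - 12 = (a + 1)*(a^3 + 3*a^2 - 4*a - 12) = (a + 1)*(a + 3)*(a^2 - 4) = (a + 1)*(a + 2)*(a + 3)*(a - 2)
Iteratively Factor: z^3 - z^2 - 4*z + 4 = (z + 2)*(z^2 - 3*z + 2) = (z - 1)*(z + 2)*(z - 2)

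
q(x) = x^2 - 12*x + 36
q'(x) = 2*x - 12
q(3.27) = 7.45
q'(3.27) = -5.46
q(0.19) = 33.76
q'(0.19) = -11.62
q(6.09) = 0.01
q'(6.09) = 0.18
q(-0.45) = 41.60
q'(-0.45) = -12.90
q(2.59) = 11.63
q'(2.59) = -6.82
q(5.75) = 0.06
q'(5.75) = -0.50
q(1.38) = 21.34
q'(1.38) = -9.24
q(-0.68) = 44.62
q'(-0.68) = -13.36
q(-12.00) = 324.00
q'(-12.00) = -36.00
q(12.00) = 36.00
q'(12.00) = 12.00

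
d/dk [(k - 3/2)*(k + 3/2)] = 2*k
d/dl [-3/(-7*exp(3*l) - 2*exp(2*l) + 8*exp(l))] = 3*(-21*exp(2*l) - 4*exp(l) + 8)*exp(-l)/(7*exp(2*l) + 2*exp(l) - 8)^2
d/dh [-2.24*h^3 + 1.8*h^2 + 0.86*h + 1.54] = -6.72*h^2 + 3.6*h + 0.86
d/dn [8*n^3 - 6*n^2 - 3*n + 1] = 24*n^2 - 12*n - 3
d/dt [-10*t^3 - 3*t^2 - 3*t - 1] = -30*t^2 - 6*t - 3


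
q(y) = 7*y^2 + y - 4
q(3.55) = 87.77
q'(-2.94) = -40.16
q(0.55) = -1.33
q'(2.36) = 34.04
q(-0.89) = 0.65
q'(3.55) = 50.70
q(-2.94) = 53.57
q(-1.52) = 10.65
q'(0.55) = 8.70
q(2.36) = 37.35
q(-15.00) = 1556.00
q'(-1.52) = -20.28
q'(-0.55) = -6.70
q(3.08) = 65.48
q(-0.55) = -2.43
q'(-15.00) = -209.00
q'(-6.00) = -83.00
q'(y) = 14*y + 1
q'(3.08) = 44.12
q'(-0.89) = -11.46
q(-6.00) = 242.00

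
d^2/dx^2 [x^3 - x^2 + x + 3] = 6*x - 2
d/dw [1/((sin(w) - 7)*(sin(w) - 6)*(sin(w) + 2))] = (-3*sin(w)^2 + 22*sin(w) - 16)*cos(w)/((sin(w) - 7)^2*(sin(w) - 6)^2*(sin(w) + 2)^2)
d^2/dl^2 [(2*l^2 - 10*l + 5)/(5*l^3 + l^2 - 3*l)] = 2*(50*l^6 - 750*l^5 + 690*l^4 + 46*l^3 - 210*l^2 - 45*l + 45)/(l^3*(125*l^6 + 75*l^5 - 210*l^4 - 89*l^3 + 126*l^2 + 27*l - 27))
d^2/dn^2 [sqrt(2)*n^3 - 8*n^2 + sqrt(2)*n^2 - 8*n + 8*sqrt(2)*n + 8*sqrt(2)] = 6*sqrt(2)*n - 16 + 2*sqrt(2)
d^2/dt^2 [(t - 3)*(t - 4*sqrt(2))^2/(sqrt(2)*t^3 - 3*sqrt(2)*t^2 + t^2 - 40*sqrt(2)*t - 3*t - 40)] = 2*(-17*sqrt(2)*t^6 + 153*sqrt(2)*t^5 + 432*t^5 - 2043*sqrt(2)*t^4 - 2448*t^4 + 2595*sqrt(2)*t^3 + 6616*t^3 + 15192*sqrt(2)*t^2 + 34848*t^2 - 76896*t - 11232*sqrt(2)*t - 397344 - 78400*sqrt(2))/(2*sqrt(2)*t^9 - 18*sqrt(2)*t^8 + 6*t^8 - 183*sqrt(2)*t^7 - 54*t^7 - 557*t^6 + 1359*sqrt(2)*t^6 + 4149*t^5 + 7161*sqrt(2)*t^5 - 26721*sqrt(2)*t^4 + 22227*t^4 - 116840*sqrt(2)*t^3 - 85707*t^3 - 380280*t^2 - 43200*sqrt(2)*t^2 - 192000*sqrt(2)*t - 14400*t - 64000)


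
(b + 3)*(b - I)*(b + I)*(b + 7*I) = b^4 + 3*b^3 + 7*I*b^3 + b^2 + 21*I*b^2 + 3*b + 7*I*b + 21*I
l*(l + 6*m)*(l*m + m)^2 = l^4*m^2 + 6*l^3*m^3 + 2*l^3*m^2 + 12*l^2*m^3 + l^2*m^2 + 6*l*m^3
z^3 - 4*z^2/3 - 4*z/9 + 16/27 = (z - 4/3)*(z - 2/3)*(z + 2/3)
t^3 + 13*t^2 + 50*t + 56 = (t + 2)*(t + 4)*(t + 7)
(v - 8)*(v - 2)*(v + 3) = v^3 - 7*v^2 - 14*v + 48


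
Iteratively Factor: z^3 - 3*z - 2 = (z + 1)*(z^2 - z - 2) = (z - 2)*(z + 1)*(z + 1)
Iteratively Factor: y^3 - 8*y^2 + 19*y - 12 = (y - 3)*(y^2 - 5*y + 4) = (y - 3)*(y - 1)*(y - 4)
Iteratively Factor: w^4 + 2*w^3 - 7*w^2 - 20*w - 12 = (w + 2)*(w^3 - 7*w - 6) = (w + 1)*(w + 2)*(w^2 - w - 6) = (w + 1)*(w + 2)^2*(w - 3)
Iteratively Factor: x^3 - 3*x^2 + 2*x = (x)*(x^2 - 3*x + 2) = x*(x - 2)*(x - 1)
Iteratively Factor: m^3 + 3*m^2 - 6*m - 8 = (m - 2)*(m^2 + 5*m + 4) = (m - 2)*(m + 1)*(m + 4)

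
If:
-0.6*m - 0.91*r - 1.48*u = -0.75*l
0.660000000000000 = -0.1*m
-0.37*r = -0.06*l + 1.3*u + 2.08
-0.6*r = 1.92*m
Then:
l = 5.86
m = -6.60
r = 21.12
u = -7.34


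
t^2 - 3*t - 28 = (t - 7)*(t + 4)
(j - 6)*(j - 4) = j^2 - 10*j + 24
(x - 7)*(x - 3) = x^2 - 10*x + 21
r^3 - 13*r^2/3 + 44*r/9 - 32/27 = (r - 8/3)*(r - 4/3)*(r - 1/3)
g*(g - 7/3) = g^2 - 7*g/3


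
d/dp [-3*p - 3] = -3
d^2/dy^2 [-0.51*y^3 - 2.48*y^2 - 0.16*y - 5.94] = -3.06*y - 4.96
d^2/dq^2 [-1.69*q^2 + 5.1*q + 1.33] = -3.38000000000000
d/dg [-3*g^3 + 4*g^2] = g*(8 - 9*g)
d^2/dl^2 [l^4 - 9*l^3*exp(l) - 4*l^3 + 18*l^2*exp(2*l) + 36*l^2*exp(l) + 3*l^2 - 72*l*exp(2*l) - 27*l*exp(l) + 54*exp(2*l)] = -9*l^3*exp(l) + 72*l^2*exp(2*l) - 18*l^2*exp(l) + 12*l^2 - 144*l*exp(2*l) + 63*l*exp(l) - 24*l - 36*exp(2*l) + 18*exp(l) + 6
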